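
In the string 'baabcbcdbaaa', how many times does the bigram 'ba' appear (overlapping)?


Scanning 'baabcbcdbaaa' for bigram 'ba':
  Position 0: 'ba' -> MATCH
  Position 1: 'aa' -> no
  Position 2: 'ab' -> no
  Position 3: 'bc' -> no
  Position 4: 'cb' -> no
  Position 5: 'bc' -> no
  Position 6: 'cd' -> no
  Position 7: 'db' -> no
  Position 8: 'ba' -> MATCH
  Position 9: 'aa' -> no
  Position 10: 'aa' -> no
Total matches: 2

2


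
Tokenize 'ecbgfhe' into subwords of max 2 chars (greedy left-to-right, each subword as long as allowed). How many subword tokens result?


'ecbgfhe' has 7 characters.
Chunking with max size 2:
  Chunk 1: 'ec' (positions 0-1)
  Chunk 2: 'bg' (positions 2-3)
  Chunk 3: 'fh' (positions 4-5)
  Chunk 4: 'e' (positions 6-6)
Total chunks: ceil(7 / 2) = 4

4


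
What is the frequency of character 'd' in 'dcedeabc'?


Scanning 'dcedeabc' for 'd':
  Position 0: 'd' -> MATCH (count: 1)
  Position 3: 'd' -> MATCH (count: 2)
Total occurrences of 'd': 2

2


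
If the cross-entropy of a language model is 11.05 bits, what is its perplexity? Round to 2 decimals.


Perplexity formula: PP = 2^H
H = 11.05
PP = 2^11.05
Decompose: 2^11.05 = 2^11 * 2^0.05
2^11 = 2048, 2^0.05 ~ 1.0352649
PP ~ 2048 * 1.0352649 = 2120.2225152
Rounded to 2 decimals: 2120.22

2120.22


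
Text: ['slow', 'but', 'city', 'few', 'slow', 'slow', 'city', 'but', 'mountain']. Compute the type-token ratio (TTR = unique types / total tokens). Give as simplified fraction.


Tokens: 9
Unique types: ('but', 'city', 'few', 'mountain', 'slow') = 5
TTR = 5/9
Already in lowest terms.

5/9


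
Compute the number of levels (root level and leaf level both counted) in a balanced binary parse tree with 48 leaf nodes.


In a balanced binary tree with n leaves the deepest leaf is ceil(log2(n)) edges below the root,
so counting node levels inclusive of root and leaves gives ceil(log2(n)) + 1 levels.
log2(48) = 5.5850
ceil(5.5850) = 6
levels = 6 + 1 = 7

7


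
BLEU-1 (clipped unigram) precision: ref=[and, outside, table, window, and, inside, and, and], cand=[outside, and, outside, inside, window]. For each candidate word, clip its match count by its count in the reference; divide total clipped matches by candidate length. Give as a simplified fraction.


Reference word counts: {'and': 4, 'inside': 1, 'outside': 1, 'table': 1, 'window': 1}
Checking each candidate word (with clipping):
  'outside' -> in reference (ref count 1, used 1/1) -> match (matches: 1)
  'and' -> in reference (ref count 4, used 1/4) -> match (matches: 2)
  'outside' -> ref count 1 already used up (1/1) -> clipped, no match (matches: 2)
  'inside' -> in reference (ref count 1, used 1/1) -> match (matches: 3)
  'window' -> in reference (ref count 1, used 1/1) -> match (matches: 4)
Clipped matches: 4, Candidate length: 5
Precision = 4/5

4/5


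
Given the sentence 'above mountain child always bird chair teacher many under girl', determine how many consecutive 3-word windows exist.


Word trigrams from [10] words:
  Trigram 1: (above mountain child)
  Trigram 2: (mountain child always)
  Trigram 3: (child always bird)
  Trigram 4: (always bird chair)
  Trigram 5: (bird chair teacher)
  Trigram 6: (chair teacher many)
  Trigram 7: (teacher many under)
  Trigram 8: (many under girl)
Total word trigrams: 10 - 2 = 8

8


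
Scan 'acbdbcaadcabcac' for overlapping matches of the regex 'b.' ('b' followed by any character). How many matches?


Pattern: b. means 'b' followed by any character.
Scanning 'acbdbcaadcabcac' position-by-position:
  Pos 0: window 'ac' -> no
  Pos 1: window 'cb' -> no
  Pos 2: window 'bd' -> MATCH
  Pos 3: window 'db' -> no
  Pos 4: window 'bc' -> MATCH
  Pos 5: window 'ca' -> no
  Pos 6: window 'aa' -> no
  Pos 7: window 'ad' -> no
  Pos 8: window 'dc' -> no
  Pos 9: window 'ca' -> no
  Pos 10: window 'ab' -> no
  Pos 11: window 'bc' -> MATCH
  Pos 12: window 'ca' -> no
  Pos 13: window 'ac' -> no
  Pos 14: window 'c' -> no
Total matches: 3

3


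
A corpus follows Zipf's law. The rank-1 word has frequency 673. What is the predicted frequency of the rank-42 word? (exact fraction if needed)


Zipf's law: freq(rank) = f1 / rank
f1 = 673, rank = 42
freq = 673 / 42
GCD(673, 42) = 1
Simplified: 673/42

673/42


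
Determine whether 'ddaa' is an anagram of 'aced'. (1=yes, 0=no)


Sort characters of 'ddaa': 'aadd'
Sort characters of 'aced': 'acde'
Sorted forms differ -> they are NOT anagrams
Result: 0

0


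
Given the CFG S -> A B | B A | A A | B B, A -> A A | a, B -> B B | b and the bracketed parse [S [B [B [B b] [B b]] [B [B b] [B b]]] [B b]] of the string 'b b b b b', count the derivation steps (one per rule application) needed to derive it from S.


Every bracketed nonterminal node [X ...] in the tree is produced by exactly one rule application.
Reading the tree off as a leftmost derivation:
  Step 1: S  =>  B B   (applied S -> B B)
  Step 2: B B  =>  B B B   (applied B -> B B)
  Step 3: B B B  =>  B B B B   (applied B -> B B)
  Step 4: B B B B  =>  b B B B   (applied B -> b)
  Step 5: b B B B  =>  b b B B   (applied B -> b)
  Step 6: b b B B  =>  b b B B B   (applied B -> B B)
  Step 7: b b B B B  =>  b b b B B   (applied B -> b)
  Step 8: b b b B B  =>  b b b b B   (applied B -> b)
  Step 9: b b b b B  =>  b b b b b   (applied B -> b)
Final yield: b b b b b
Total rewrite steps: 9

9


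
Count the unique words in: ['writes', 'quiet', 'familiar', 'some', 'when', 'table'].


Listing all tokens and tracking unique types:
  Token 1: 'writes' -> NEW (unique so far: 1)
  Token 2: 'quiet' -> NEW (unique so far: 2)
  Token 3: 'familiar' -> NEW (unique so far: 3)
  Token 4: 'some' -> NEW (unique so far: 4)
  Token 5: 'when' -> NEW (unique so far: 5)
  Token 6: 'table' -> NEW (unique so far: 6)
Unique types: ('familiar', 'quiet', 'some', 'table', 'when', 'writes')
Vocabulary size: 6

6


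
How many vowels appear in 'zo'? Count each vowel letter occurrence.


Scanning each character of 'zo':
  Position 1: 'z' -> consonant (running count: 0)
  Position 2: 'o' -> vowel (running count: 1)
Total vowels: 1

1


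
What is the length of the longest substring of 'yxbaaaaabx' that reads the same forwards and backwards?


Scanning 'yxbaaaaabx' for palindromic substrings.
Substring at positions 1-9: 'xbaaaaabx'.
Check: reverse('xbaaaaabx') = 'xbaaaaabx' -> palindrome confirmed.
Neighbouring characters ('y' / '-') break symmetry, so it cannot extend further.
No longer palindromic substring exists; longest length = 9

9


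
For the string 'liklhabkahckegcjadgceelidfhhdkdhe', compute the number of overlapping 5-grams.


String 'liklhabkahckegcjadgceelidfhhdkdhe' has length L = 33.
Number of overlapping n-grams = L - n + 1
Substituting: 33 - 5 + 1 = 29

29


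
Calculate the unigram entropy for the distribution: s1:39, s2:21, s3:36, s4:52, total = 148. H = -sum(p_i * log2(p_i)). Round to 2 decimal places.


Computing entropy H = -sum(p_i * log2(p_i)):
  s1: p = 39/148 = 0.2635, -p*log2(p) = 0.5070
  s2: p = 21/148 = 0.1419, -p*log2(p) = 0.3997
  s3: p = 36/148 = 0.2432, -p*log2(p) = 0.4961
  s4: p = 52/148 = 0.3514, -p*log2(p) = 0.5302
H = sum of terms = 1.9330
Rounded to 2 decimals: 1.93

1.93


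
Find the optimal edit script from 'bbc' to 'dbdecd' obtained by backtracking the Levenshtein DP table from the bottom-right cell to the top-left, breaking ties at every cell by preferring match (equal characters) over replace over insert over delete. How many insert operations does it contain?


Edit distance = 4. Backtracking from cell (3, 6) with preference match > replace > insert > delete,
then listing the resulting alignment 'bbc' -> 'dbdecd' left to right:
  Step 1: insert 'd' [insertion #1]
  Step 2: keep 'b'
  Step 3: insert 'd' [insertion #2]
  Step 4: replace b->e
  Step 5: keep 'c'
  Step 6: insert 'd' [insertion #3]
Total insertions: 3

3


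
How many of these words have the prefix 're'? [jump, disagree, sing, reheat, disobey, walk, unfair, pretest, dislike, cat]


Checking each word for prefix 're':
  'jump' -> no (count: 0)
  'disagree' -> no (count: 0)
  'sing' -> no (count: 0)
  'reheat' -> YES, starts with 're' (count: 1)
  'disobey' -> no (count: 1)
  'walk' -> no (count: 1)
  'unfair' -> no (count: 1)
  'pretest' -> no (count: 1)
  'dislike' -> no (count: 1)
  'cat' -> no (count: 1)
Total with prefix 're': 1

1


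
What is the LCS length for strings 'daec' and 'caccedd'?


DP table for LCS of 'daec' and 'caccedd':
       c  a  c  c  e  d  d
    0  0  0  0  0  0  0  0
  d 0  0  0  0  0  0  1  1
  a 0  0  1  1  1  1  1  1
  e 0  0  1  1  1  2  2  2
  c 0  1  1  2  2  2  2  2
LCS: 'ae'
LCS length = 2

2


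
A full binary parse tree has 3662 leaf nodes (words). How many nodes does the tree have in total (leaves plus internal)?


Leaf nodes (terminals): 3662
Internal nodes = n - 1 = 3662 - 1 = 3661
Total = leaves + internal = 3662 + 3661 = 7323

7323


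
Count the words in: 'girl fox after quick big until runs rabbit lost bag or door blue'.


Counting words by splitting on spaces:
  Word 1: 'girl'
  Word 2: 'fox'
  Word 3: 'after'
  Word 4: 'quick'
  Word 5: 'big'
  Word 6: 'until'
  Word 7: 'runs'
  Word 8: 'rabbit'
  Word 9: 'lost'
  Word 10: 'bag'
  Word 11: 'or'
  Word 12: 'door'
  Word 13: 'blue'
Total words: 13

13


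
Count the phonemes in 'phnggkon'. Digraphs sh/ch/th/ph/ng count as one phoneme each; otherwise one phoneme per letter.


Parsing 'phnggkon' greedily, digraphs first:
  'ph' -> digraph (1 consonant phoneme) (phonemes so far: 1)
  'ng' -> digraph (1 consonant phoneme) (phonemes so far: 2)
  'g' -> consonant phoneme (phonemes so far: 3)
  'k' -> consonant phoneme (phonemes so far: 4)
  'o' -> vowel phoneme (phonemes so far: 5)
  'n' -> consonant phoneme (phonemes so far: 6)
Total phonemes: 6

6


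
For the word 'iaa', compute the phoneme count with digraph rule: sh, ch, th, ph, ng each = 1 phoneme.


Parsing 'iaa' greedily, digraphs first:
  'i' -> vowel phoneme (phonemes so far: 1)
  'a' -> vowel phoneme (phonemes so far: 2)
  'a' -> vowel phoneme (phonemes so far: 3)
Total phonemes: 3

3


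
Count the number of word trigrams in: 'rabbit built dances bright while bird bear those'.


Word trigrams from [8] words:
  Trigram 1: (rabbit built dances)
  Trigram 2: (built dances bright)
  Trigram 3: (dances bright while)
  Trigram 4: (bright while bird)
  Trigram 5: (while bird bear)
  Trigram 6: (bird bear those)
Total word trigrams: 8 - 2 = 6

6


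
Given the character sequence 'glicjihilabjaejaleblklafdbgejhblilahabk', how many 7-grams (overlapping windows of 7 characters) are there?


String 'glicjihilabjaejaleblklafdbgejhblilahabk' has length L = 39.
Number of overlapping n-grams = L - n + 1
Substituting: 39 - 7 + 1 = 33

33


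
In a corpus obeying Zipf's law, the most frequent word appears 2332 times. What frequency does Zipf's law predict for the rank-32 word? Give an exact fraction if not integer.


Zipf's law: freq(rank) = f1 / rank
f1 = 2332, rank = 32
freq = 2332 / 32
GCD(2332, 32) = 4
Simplified: 583/8

583/8


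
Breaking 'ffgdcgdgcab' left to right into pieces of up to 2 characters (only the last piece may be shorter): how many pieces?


'ffgdcgdgcab' has 11 characters.
Chunking with max size 2:
  Chunk 1: 'ff' (positions 0-1)
  Chunk 2: 'gd' (positions 2-3)
  Chunk 3: 'cg' (positions 4-5)
  Chunk 4: 'dg' (positions 6-7)
  Chunk 5: 'ca' (positions 8-9)
  Chunk 6: 'b' (positions 10-10)
Total chunks: ceil(11 / 2) = 6

6


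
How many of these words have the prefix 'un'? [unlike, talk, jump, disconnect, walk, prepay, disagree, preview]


Checking each word for prefix 'un':
  'unlike' -> YES, starts with 'un' (count: 1)
  'talk' -> no (count: 1)
  'jump' -> no (count: 1)
  'disconnect' -> no (count: 1)
  'walk' -> no (count: 1)
  'prepay' -> no (count: 1)
  'disagree' -> no (count: 1)
  'preview' -> no (count: 1)
Total with prefix 'un': 1

1


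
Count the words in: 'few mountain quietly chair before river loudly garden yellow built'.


Counting words by splitting on spaces:
  Word 1: 'few'
  Word 2: 'mountain'
  Word 3: 'quietly'
  Word 4: 'chair'
  Word 5: 'before'
  Word 6: 'river'
  Word 7: 'loudly'
  Word 8: 'garden'
  Word 9: 'yellow'
  Word 10: 'built'
Total words: 10

10


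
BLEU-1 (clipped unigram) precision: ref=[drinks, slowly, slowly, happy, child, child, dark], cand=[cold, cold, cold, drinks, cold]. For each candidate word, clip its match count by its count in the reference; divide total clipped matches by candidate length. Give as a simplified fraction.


Reference word counts: {'child': 2, 'dark': 1, 'drinks': 1, 'happy': 1, 'slowly': 2}
Checking each candidate word (with clipping):
  'cold' -> not in reference -> no match (matches: 0)
  'cold' -> not in reference -> no match (matches: 0)
  'cold' -> not in reference -> no match (matches: 0)
  'drinks' -> in reference (ref count 1, used 1/1) -> match (matches: 1)
  'cold' -> not in reference -> no match (matches: 1)
Clipped matches: 1, Candidate length: 5
Precision = 1/5

1/5


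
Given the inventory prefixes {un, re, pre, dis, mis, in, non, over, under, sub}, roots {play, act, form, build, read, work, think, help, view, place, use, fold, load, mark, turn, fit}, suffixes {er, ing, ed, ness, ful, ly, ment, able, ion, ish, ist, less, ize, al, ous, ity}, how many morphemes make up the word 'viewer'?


Segmenting 'viewer' against the inventory:
  'view' -> root (morpheme 1)
  'er' -> suffix (morpheme 2)
Total morphemes: 2

2


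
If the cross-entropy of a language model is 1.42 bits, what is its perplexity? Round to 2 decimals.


Perplexity formula: PP = 2^H
H = 1.42
PP = 2^1.42
Decompose: 2^1.42 = 2^1 * 2^0.42
2^1 = 2, 2^0.42 ~ 1.3379276
PP ~ 2 * 1.3379276 = 2.6758552
Rounded to 2 decimals: 2.68

2.68


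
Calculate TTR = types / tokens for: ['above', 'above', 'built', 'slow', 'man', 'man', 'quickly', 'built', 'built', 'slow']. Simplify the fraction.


Tokens: 10
Unique types: ('above', 'built', 'man', 'quickly', 'slow') = 5
TTR = 5/10
Simplify: divide both by 5 -> 1/2
TTR = 1/2

1/2


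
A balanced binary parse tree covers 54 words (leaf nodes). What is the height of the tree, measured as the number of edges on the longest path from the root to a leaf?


In a balanced binary tree with n leaves the deepest leaf is ceil(log2(n)) edges below the root.
log2(54) = 5.7549
ceil(5.7549) = 6
height (edges) = 6

6


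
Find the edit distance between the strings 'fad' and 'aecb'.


Building DP table for s1='fad' (len 3) and s2='aecb' (len 4):
       a  e  c  b
    0  1  2  3  4
  f 1  1  2  3  4
  a 2  1  2  3  4
  d 3  2  2  3  4
Edit distance = dp[3][4] = 4

4


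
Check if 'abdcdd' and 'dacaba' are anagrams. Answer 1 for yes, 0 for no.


Sort characters of 'abdcdd': 'abcddd'
Sort characters of 'dacaba': 'aaabcd'
Sorted forms differ -> they are NOT anagrams
Result: 0

0


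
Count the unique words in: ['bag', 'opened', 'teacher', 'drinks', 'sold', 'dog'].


Listing all tokens and tracking unique types:
  Token 1: 'bag' -> NEW (unique so far: 1)
  Token 2: 'opened' -> NEW (unique so far: 2)
  Token 3: 'teacher' -> NEW (unique so far: 3)
  Token 4: 'drinks' -> NEW (unique so far: 4)
  Token 5: 'sold' -> NEW (unique so far: 5)
  Token 6: 'dog' -> NEW (unique so far: 6)
Unique types: ('bag', 'dog', 'drinks', 'opened', 'sold', 'teacher')
Vocabulary size: 6

6


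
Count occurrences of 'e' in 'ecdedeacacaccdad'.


Scanning 'ecdedeacacaccdad' for 'e':
  Position 0: 'e' -> MATCH (count: 1)
  Position 3: 'e' -> MATCH (count: 2)
  Position 5: 'e' -> MATCH (count: 3)
Total occurrences of 'e': 3

3


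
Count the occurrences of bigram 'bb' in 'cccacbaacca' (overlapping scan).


Scanning 'cccacbaacca' for bigram 'bb':
  Position 0: 'cc' -> no
  Position 1: 'cc' -> no
  Position 2: 'ca' -> no
  Position 3: 'ac' -> no
  Position 4: 'cb' -> no
  Position 5: 'ba' -> no
  Position 6: 'aa' -> no
  Position 7: 'ac' -> no
  Position 8: 'cc' -> no
  Position 9: 'ca' -> no
Total matches: 0

0


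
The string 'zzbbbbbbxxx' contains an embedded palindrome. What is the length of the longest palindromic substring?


Scanning 'zzbbbbbbxxx' for palindromic substrings.
Substring at positions 2-7: 'bbbbbb'.
Check: reverse('bbbbbb') = 'bbbbbb' -> palindrome confirmed.
Neighbouring characters ('z' / 'x') break symmetry, so it cannot extend further.
No longer palindromic substring exists; longest length = 6

6


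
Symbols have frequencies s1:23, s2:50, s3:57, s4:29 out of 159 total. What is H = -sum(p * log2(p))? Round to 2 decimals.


Computing entropy H = -sum(p_i * log2(p_i)):
  s1: p = 23/159 = 0.1447, -p*log2(p) = 0.4035
  s2: p = 50/159 = 0.3145, -p*log2(p) = 0.5249
  s3: p = 57/159 = 0.3585, -p*log2(p) = 0.5306
  s4: p = 29/159 = 0.1824, -p*log2(p) = 0.4477
H = sum of terms = 1.9067
Rounded to 2 decimals: 1.91

1.91


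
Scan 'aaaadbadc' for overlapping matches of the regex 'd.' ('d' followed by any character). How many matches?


Pattern: d. means 'd' followed by any character.
Scanning 'aaaadbadc' position-by-position:
  Pos 0: window 'aa' -> no
  Pos 1: window 'aa' -> no
  Pos 2: window 'aa' -> no
  Pos 3: window 'ad' -> no
  Pos 4: window 'db' -> MATCH
  Pos 5: window 'ba' -> no
  Pos 6: window 'ad' -> no
  Pos 7: window 'dc' -> MATCH
  Pos 8: window 'c' -> no
Total matches: 2

2


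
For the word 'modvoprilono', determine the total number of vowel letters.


Scanning each character of 'modvoprilono':
  Position 1: 'm' -> consonant (running count: 0)
  Position 2: 'o' -> vowel (running count: 1)
  Position 3: 'd' -> consonant (running count: 1)
  Position 4: 'v' -> consonant (running count: 1)
  Position 5: 'o' -> vowel (running count: 2)
  Position 6: 'p' -> consonant (running count: 2)
  Position 7: 'r' -> consonant (running count: 2)
  Position 8: 'i' -> vowel (running count: 3)
  Position 9: 'l' -> consonant (running count: 3)
  Position 10: 'o' -> vowel (running count: 4)
  Position 11: 'n' -> consonant (running count: 4)
  Position 12: 'o' -> vowel (running count: 5)
Total vowels: 5

5


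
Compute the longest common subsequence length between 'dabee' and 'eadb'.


DP table for LCS of 'dabee' and 'eadb':
       e  a  d  b
    0  0  0  0  0
  d 0  0  0  1  1
  a 0  0  1  1  1
  b 0  0  1  1  2
  e 0  1  1  1  2
  e 0  1  1  1  2
LCS: 'db'
LCS length = 2

2


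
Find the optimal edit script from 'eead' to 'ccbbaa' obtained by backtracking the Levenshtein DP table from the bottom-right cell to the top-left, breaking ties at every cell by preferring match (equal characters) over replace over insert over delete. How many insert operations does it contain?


Edit distance = 5. Backtracking from cell (4, 6) with preference match > replace > insert > delete,
then listing the resulting alignment 'eead' -> 'ccbbaa' left to right:
  Step 1: insert 'c' [insertion #1]
  Step 2: insert 'c' [insertion #2]
  Step 3: replace e->b
  Step 4: replace e->b
  Step 5: keep 'a'
  Step 6: replace d->a
Total insertions: 2

2


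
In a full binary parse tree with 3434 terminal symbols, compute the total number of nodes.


Leaf nodes (terminals): 3434
Internal nodes = n - 1 = 3434 - 1 = 3433
Total = leaves + internal = 3434 + 3433 = 6867

6867


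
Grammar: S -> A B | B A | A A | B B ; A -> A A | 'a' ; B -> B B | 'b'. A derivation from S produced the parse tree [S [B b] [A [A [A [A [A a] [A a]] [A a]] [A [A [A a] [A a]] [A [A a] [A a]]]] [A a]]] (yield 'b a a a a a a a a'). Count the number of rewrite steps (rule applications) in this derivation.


Every bracketed nonterminal node [X ...] in the tree is produced by exactly one rule application.
Reading the tree off as a leftmost derivation:
  Step 1: S  =>  B A   (applied S -> B A)
  Step 2: B A  =>  b A   (applied B -> b)
  Step 3: b A  =>  b A A   (applied A -> A A)
  Step 4: b A A  =>  b A A A   (applied A -> A A)
  Step 5: b A A A  =>  b A A A A   (applied A -> A A)
  Step 6: b A A A A  =>  b A A A A A   (applied A -> A A)
  Step 7: b A A A A A  =>  b a A A A A   (applied A -> a)
  Step 8: b a A A A A  =>  b a a A A A   (applied A -> a)
  Step 9: b a a A A A  =>  b a a a A A   (applied A -> a)
  Step 10: b a a a A A  =>  b a a a A A A   (applied A -> A A)
  Step 11: b a a a A A A  =>  b a a a A A A A   (applied A -> A A)
  Step 12: b a a a A A A A  =>  b a a a a A A A   (applied A -> a)
  Step 13: b a a a a A A A  =>  b a a a a a A A   (applied A -> a)
  Step 14: b a a a a a A A  =>  b a a a a a A A A   (applied A -> A A)
  Step 15: b a a a a a A A A  =>  b a a a a a a A A   (applied A -> a)
  Step 16: b a a a a a a A A  =>  b a a a a a a a A   (applied A -> a)
  Step 17: b a a a a a a a A  =>  b a a a a a a a a   (applied A -> a)
Final yield: b a a a a a a a a
Total rewrite steps: 17

17


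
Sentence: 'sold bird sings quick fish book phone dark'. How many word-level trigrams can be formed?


Word trigrams from [8] words:
  Trigram 1: (sold bird sings)
  Trigram 2: (bird sings quick)
  Trigram 3: (sings quick fish)
  Trigram 4: (quick fish book)
  Trigram 5: (fish book phone)
  Trigram 6: (book phone dark)
Total word trigrams: 8 - 2 = 6

6


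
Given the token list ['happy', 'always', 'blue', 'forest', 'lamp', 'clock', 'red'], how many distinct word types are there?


Listing all tokens and tracking unique types:
  Token 1: 'happy' -> NEW (unique so far: 1)
  Token 2: 'always' -> NEW (unique so far: 2)
  Token 3: 'blue' -> NEW (unique so far: 3)
  Token 4: 'forest' -> NEW (unique so far: 4)
  Token 5: 'lamp' -> NEW (unique so far: 5)
  Token 6: 'clock' -> NEW (unique so far: 6)
  Token 7: 'red' -> NEW (unique so far: 7)
Unique types: ('always', 'blue', 'clock', 'forest', 'happy', 'lamp', 'red')
Vocabulary size: 7

7


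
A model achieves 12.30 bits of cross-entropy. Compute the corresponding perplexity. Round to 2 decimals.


Perplexity formula: PP = 2^H
H = 12.30
PP = 2^12.30
Decompose: 2^12.30 = 2^12 * 2^0.30
2^12 = 4096, 2^0.30 ~ 1.2311444
PP ~ 4096 * 1.2311444 = 5042.7674624
Rounded to 2 decimals: 5042.77

5042.77


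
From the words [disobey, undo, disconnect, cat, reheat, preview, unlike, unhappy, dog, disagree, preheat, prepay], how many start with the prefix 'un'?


Checking each word for prefix 'un':
  'disobey' -> no (count: 0)
  'undo' -> YES, starts with 'un' (count: 1)
  'disconnect' -> no (count: 1)
  'cat' -> no (count: 1)
  'reheat' -> no (count: 1)
  'preview' -> no (count: 1)
  'unlike' -> YES, starts with 'un' (count: 2)
  'unhappy' -> YES, starts with 'un' (count: 3)
  'dog' -> no (count: 3)
  'disagree' -> no (count: 3)
  'preheat' -> no (count: 3)
  'prepay' -> no (count: 3)
Total with prefix 'un': 3

3


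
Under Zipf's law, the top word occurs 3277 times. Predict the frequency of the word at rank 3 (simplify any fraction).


Zipf's law: freq(rank) = f1 / rank
f1 = 3277, rank = 3
freq = 3277 / 3
GCD(3277, 3) = 1
Simplified: 3277/3

3277/3


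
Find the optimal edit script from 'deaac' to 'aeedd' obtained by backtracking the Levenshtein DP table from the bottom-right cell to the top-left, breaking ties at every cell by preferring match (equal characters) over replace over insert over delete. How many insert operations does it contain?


Edit distance = 4. Backtracking from cell (5, 5) with preference match > replace > insert > delete,
then listing the resulting alignment 'deaac' -> 'aeedd' left to right:
  Step 1: replace d->a
  Step 2: keep 'e'
  Step 3: replace a->e
  Step 4: replace a->d
  Step 5: replace c->d
Total insertions: 0

0


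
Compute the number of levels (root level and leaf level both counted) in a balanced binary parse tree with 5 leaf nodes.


In a balanced binary tree with n leaves the deepest leaf is ceil(log2(n)) edges below the root,
so counting node levels inclusive of root and leaves gives ceil(log2(n)) + 1 levels.
log2(5) = 2.3219
ceil(2.3219) = 3
levels = 3 + 1 = 4

4


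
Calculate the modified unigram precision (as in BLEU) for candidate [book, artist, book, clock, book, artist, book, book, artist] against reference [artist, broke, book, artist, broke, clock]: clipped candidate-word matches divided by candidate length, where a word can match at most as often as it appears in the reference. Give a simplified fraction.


Reference word counts: {'artist': 2, 'book': 1, 'broke': 2, 'clock': 1}
Checking each candidate word (with clipping):
  'book' -> in reference (ref count 1, used 1/1) -> match (matches: 1)
  'artist' -> in reference (ref count 2, used 1/2) -> match (matches: 2)
  'book' -> ref count 1 already used up (1/1) -> clipped, no match (matches: 2)
  'clock' -> in reference (ref count 1, used 1/1) -> match (matches: 3)
  'book' -> ref count 1 already used up (1/1) -> clipped, no match (matches: 3)
  'artist' -> in reference (ref count 2, used 2/2) -> match (matches: 4)
  'book' -> ref count 1 already used up (1/1) -> clipped, no match (matches: 4)
  'book' -> ref count 1 already used up (1/1) -> clipped, no match (matches: 4)
  'artist' -> ref count 2 already used up (2/2) -> clipped, no match (matches: 4)
Clipped matches: 4, Candidate length: 9
Precision = 4/9

4/9


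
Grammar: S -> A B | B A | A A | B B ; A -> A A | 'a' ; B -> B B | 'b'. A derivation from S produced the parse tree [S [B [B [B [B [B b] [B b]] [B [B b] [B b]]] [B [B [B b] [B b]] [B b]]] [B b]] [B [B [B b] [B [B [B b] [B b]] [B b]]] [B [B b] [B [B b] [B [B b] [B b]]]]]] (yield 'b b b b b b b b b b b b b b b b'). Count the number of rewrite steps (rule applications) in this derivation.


Every bracketed nonterminal node [X ...] in the tree is produced by exactly one rule application.
Reading the tree off as a leftmost derivation:
  Step 1: S  =>  B B   (applied S -> B B)
  Step 2: B B  =>  B B B   (applied B -> B B)
  Step 3: B B B  =>  B B B B   (applied B -> B B)
  Step 4: B B B B  =>  B B B B B   (applied B -> B B)
  Step 5: B B B B B  =>  B B B B B B   (applied B -> B B)
  Step 6: B B B B B B  =>  b B B B B B   (applied B -> b)
  Step 7: b B B B B B  =>  b b B B B B   (applied B -> b)
  Step 8: b b B B B B  =>  b b B B B B B   (applied B -> B B)
  Step 9: b b B B B B B  =>  b b b B B B B   (applied B -> b)
  Step 10: b b b B B B B  =>  b b b b B B B   (applied B -> b)
  Step 11: b b b b B B B  =>  b b b b B B B B   (applied B -> B B)
  Step 12: b b b b B B B B  =>  b b b b B B B B B   (applied B -> B B)
  Step 13: b b b b B B B B B  =>  b b b b b B B B B   (applied B -> b)
  Step 14: b b b b b B B B B  =>  b b b b b b B B B   (applied B -> b)
  Step 15: b b b b b b B B B  =>  b b b b b b b B B   (applied B -> b)
  Step 16: b b b b b b b B B  =>  b b b b b b b b B   (applied B -> b)
  Step 17: b b b b b b b b B  =>  b b b b b b b b B B   (applied B -> B B)
  Step 18: b b b b b b b b B B  =>  b b b b b b b b B B B   (applied B -> B B)
  Step 19: b b b b b b b b B B B  =>  b b b b b b b b b B B   (applied B -> b)
  Step 20: b b b b b b b b b B B  =>  b b b b b b b b b B B B   (applied B -> B B)
  Step 21: b b b b b b b b b B B B  =>  b b b b b b b b b B B B B   (applied B -> B B)
  Step 22: b b b b b b b b b B B B B  =>  b b b b b b b b b b B B B   (applied B -> b)
  Step 23: b b b b b b b b b b B B B  =>  b b b b b b b b b b b B B   (applied B -> b)
  Step 24: b b b b b b b b b b b B B  =>  b b b b b b b b b b b b B   (applied B -> b)
  Step 25: b b b b b b b b b b b b B  =>  b b b b b b b b b b b b B B   (applied B -> B B)
  Step 26: b b b b b b b b b b b b B B  =>  b b b b b b b b b b b b b B   (applied B -> b)
  Step 27: b b b b b b b b b b b b b B  =>  b b b b b b b b b b b b b B B   (applied B -> B B)
  Step 28: b b b b b b b b b b b b b B B  =>  b b b b b b b b b b b b b b B   (applied B -> b)
  Step 29: b b b b b b b b b b b b b b B  =>  b b b b b b b b b b b b b b B B   (applied B -> B B)
  Step 30: b b b b b b b b b b b b b b B B  =>  b b b b b b b b b b b b b b b B   (applied B -> b)
  Step 31: b b b b b b b b b b b b b b b B  =>  b b b b b b b b b b b b b b b b   (applied B -> b)
Final yield: b b b b b b b b b b b b b b b b
Total rewrite steps: 31

31


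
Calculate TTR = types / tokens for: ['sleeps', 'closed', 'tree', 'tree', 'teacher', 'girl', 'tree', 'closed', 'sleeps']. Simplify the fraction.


Tokens: 9
Unique types: ('closed', 'girl', 'sleeps', 'teacher', 'tree') = 5
TTR = 5/9
Already in lowest terms.

5/9


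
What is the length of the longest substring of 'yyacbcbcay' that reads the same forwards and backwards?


Scanning 'yyacbcbcay' for palindromic substrings.
Substring at positions 1-9: 'yacbcbcay'.
Check: reverse('yacbcbcay') = 'yacbcbcay' -> palindrome confirmed.
Neighbouring characters ('y' / '-') break symmetry, so it cannot extend further.
No longer palindromic substring exists; longest length = 9

9


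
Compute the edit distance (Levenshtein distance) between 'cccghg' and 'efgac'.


Building DP table for s1='cccghg' (len 6) and s2='efgac' (len 5):
       e  f  g  a  c
    0  1  2  3  4  5
  c 1  1  2  3  4  4
  c 2  2  2  3  4  4
  c 3  3  3  3  4  4
  g 4  4  4  3  4  5
  h 5  5  5  4  4  5
  g 6  6  6  5  5  5
Edit distance = dp[6][5] = 5

5


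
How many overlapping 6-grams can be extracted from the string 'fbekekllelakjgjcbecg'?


String 'fbekekllelakjgjcbecg' has length L = 20.
Number of overlapping n-grams = L - n + 1
Substituting: 20 - 6 + 1 = 15

15


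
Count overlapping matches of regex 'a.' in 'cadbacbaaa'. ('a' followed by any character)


Pattern: a. means 'a' followed by any character.
Scanning 'cadbacbaaa' position-by-position:
  Pos 0: window 'ca' -> no
  Pos 1: window 'ad' -> MATCH
  Pos 2: window 'db' -> no
  Pos 3: window 'ba' -> no
  Pos 4: window 'ac' -> MATCH
  Pos 5: window 'cb' -> no
  Pos 6: window 'ba' -> no
  Pos 7: window 'aa' -> MATCH
  Pos 8: window 'aa' -> MATCH
  Pos 9: window 'a' -> no
Total matches: 4

4


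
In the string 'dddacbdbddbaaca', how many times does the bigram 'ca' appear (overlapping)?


Scanning 'dddacbdbddbaaca' for bigram 'ca':
  Position 0: 'dd' -> no
  Position 1: 'dd' -> no
  Position 2: 'da' -> no
  Position 3: 'ac' -> no
  Position 4: 'cb' -> no
  Position 5: 'bd' -> no
  Position 6: 'db' -> no
  Position 7: 'bd' -> no
  Position 8: 'dd' -> no
  Position 9: 'db' -> no
  Position 10: 'ba' -> no
  Position 11: 'aa' -> no
  Position 12: 'ac' -> no
  Position 13: 'ca' -> MATCH
Total matches: 1

1


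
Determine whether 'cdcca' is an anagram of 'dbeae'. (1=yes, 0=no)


Sort characters of 'cdcca': 'acccd'
Sort characters of 'dbeae': 'abdee'
Sorted forms differ -> they are NOT anagrams
Result: 0

0


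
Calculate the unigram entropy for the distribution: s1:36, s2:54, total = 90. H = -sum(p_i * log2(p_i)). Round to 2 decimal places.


Computing entropy H = -sum(p_i * log2(p_i)):
  s1: p = 36/90 = 0.4000, -p*log2(p) = 0.5288
  s2: p = 54/90 = 0.6000, -p*log2(p) = 0.4422
H = sum of terms = 0.9710
Rounded to 2 decimals: 0.97

0.97


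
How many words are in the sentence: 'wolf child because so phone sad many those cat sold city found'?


Counting words by splitting on spaces:
  Word 1: 'wolf'
  Word 2: 'child'
  Word 3: 'because'
  Word 4: 'so'
  Word 5: 'phone'
  Word 6: 'sad'
  Word 7: 'many'
  Word 8: 'those'
  Word 9: 'cat'
  Word 10: 'sold'
  Word 11: 'city'
  Word 12: 'found'
Total words: 12

12


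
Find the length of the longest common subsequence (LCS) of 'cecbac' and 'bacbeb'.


DP table for LCS of 'cecbac' and 'bacbeb':
       b  a  c  b  e  b
    0  0  0  0  0  0  0
  c 0  0  0  1  1  1  1
  e 0  0  0  1  1  2  2
  c 0  0  0  1  1  2  2
  b 0  1  1  1  2  2  3
  a 0  1  2  2  2  2  3
  c 0  1  2  3  3  3  3
LCS: 'ceb'
LCS length = 3

3


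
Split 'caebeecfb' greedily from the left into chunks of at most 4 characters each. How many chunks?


'caebeecfb' has 9 characters.
Chunking with max size 4:
  Chunk 1: 'caeb' (positions 0-3)
  Chunk 2: 'eecf' (positions 4-7)
  Chunk 3: 'b' (positions 8-8)
Total chunks: ceil(9 / 4) = 3

3


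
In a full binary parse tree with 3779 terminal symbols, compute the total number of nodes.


Leaf nodes (terminals): 3779
Internal nodes = n - 1 = 3779 - 1 = 3778
Total = leaves + internal = 3779 + 3778 = 7557

7557


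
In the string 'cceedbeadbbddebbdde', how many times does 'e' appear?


Scanning 'cceedbeadbbddebbdde' for 'e':
  Position 2: 'e' -> MATCH (count: 1)
  Position 3: 'e' -> MATCH (count: 2)
  Position 6: 'e' -> MATCH (count: 3)
  Position 13: 'e' -> MATCH (count: 4)
  Position 18: 'e' -> MATCH (count: 5)
Total occurrences of 'e': 5

5


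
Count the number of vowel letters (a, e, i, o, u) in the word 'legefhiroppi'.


Scanning each character of 'legefhiroppi':
  Position 1: 'l' -> consonant (running count: 0)
  Position 2: 'e' -> vowel (running count: 1)
  Position 3: 'g' -> consonant (running count: 1)
  Position 4: 'e' -> vowel (running count: 2)
  Position 5: 'f' -> consonant (running count: 2)
  Position 6: 'h' -> consonant (running count: 2)
  Position 7: 'i' -> vowel (running count: 3)
  Position 8: 'r' -> consonant (running count: 3)
  Position 9: 'o' -> vowel (running count: 4)
  Position 10: 'p' -> consonant (running count: 4)
  Position 11: 'p' -> consonant (running count: 4)
  Position 12: 'i' -> vowel (running count: 5)
Total vowels: 5

5


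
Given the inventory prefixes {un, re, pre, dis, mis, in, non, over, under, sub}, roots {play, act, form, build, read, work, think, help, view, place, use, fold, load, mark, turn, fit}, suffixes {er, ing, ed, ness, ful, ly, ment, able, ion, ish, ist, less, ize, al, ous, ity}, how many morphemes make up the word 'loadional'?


Segmenting 'loadional' against the inventory:
  'load' -> root (morpheme 1)
  'ion' -> suffix (morpheme 2)
  'al' -> suffix (morpheme 3)
Total morphemes: 3

3


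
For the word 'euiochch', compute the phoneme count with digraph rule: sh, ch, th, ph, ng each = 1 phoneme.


Parsing 'euiochch' greedily, digraphs first:
  'e' -> vowel phoneme (phonemes so far: 1)
  'u' -> vowel phoneme (phonemes so far: 2)
  'i' -> vowel phoneme (phonemes so far: 3)
  'o' -> vowel phoneme (phonemes so far: 4)
  'ch' -> digraph (1 consonant phoneme) (phonemes so far: 5)
  'ch' -> digraph (1 consonant phoneme) (phonemes so far: 6)
Total phonemes: 6

6


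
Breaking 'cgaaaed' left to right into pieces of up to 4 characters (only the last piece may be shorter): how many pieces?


'cgaaaed' has 7 characters.
Chunking with max size 4:
  Chunk 1: 'cgaa' (positions 0-3)
  Chunk 2: 'aed' (positions 4-6)
Total chunks: ceil(7 / 4) = 2

2


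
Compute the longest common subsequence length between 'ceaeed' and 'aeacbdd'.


DP table for LCS of 'ceaeed' and 'aeacbdd':
       a  e  a  c  b  d  d
    0  0  0  0  0  0  0  0
  c 0  0  0  0  1  1  1  1
  e 0  0  1  1  1  1  1  1
  a 0  1  1  2  2  2  2  2
  e 0  1  2  2  2  2  2  2
  e 0  1  2  2  2  2  2  2
  d 0  1  2  2  2  2  3  3
LCS: 'ead'
LCS length = 3

3


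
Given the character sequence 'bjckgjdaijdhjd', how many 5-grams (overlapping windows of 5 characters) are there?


String 'bjckgjdaijdhjd' has length L = 14.
Number of overlapping n-grams = L - n + 1
Substituting: 14 - 5 + 1 = 10

10


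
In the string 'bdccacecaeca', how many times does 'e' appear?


Scanning 'bdccacecaeca' for 'e':
  Position 6: 'e' -> MATCH (count: 1)
  Position 9: 'e' -> MATCH (count: 2)
Total occurrences of 'e': 2

2


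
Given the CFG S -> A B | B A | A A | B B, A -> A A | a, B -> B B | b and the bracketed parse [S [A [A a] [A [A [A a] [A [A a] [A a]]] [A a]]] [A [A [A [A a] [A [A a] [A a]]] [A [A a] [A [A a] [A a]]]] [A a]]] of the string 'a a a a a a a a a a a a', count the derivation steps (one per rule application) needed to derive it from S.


Every bracketed nonterminal node [X ...] in the tree is produced by exactly one rule application.
Reading the tree off as a leftmost derivation:
  Step 1: S  =>  A A   (applied S -> A A)
  Step 2: A A  =>  A A A   (applied A -> A A)
  Step 3: A A A  =>  a A A   (applied A -> a)
  Step 4: a A A  =>  a A A A   (applied A -> A A)
  Step 5: a A A A  =>  a A A A A   (applied A -> A A)
  Step 6: a A A A A  =>  a a A A A   (applied A -> a)
  Step 7: a a A A A  =>  a a A A A A   (applied A -> A A)
  Step 8: a a A A A A  =>  a a a A A A   (applied A -> a)
  Step 9: a a a A A A  =>  a a a a A A   (applied A -> a)
  Step 10: a a a a A A  =>  a a a a a A   (applied A -> a)
  Step 11: a a a a a A  =>  a a a a a A A   (applied A -> A A)
  Step 12: a a a a a A A  =>  a a a a a A A A   (applied A -> A A)
  Step 13: a a a a a A A A  =>  a a a a a A A A A   (applied A -> A A)
  Step 14: a a a a a A A A A  =>  a a a a a a A A A   (applied A -> a)
  Step 15: a a a a a a A A A  =>  a a a a a a A A A A   (applied A -> A A)
  Step 16: a a a a a a A A A A  =>  a a a a a a a A A A   (applied A -> a)
  Step 17: a a a a a a a A A A  =>  a a a a a a a a A A   (applied A -> a)
  Step 18: a a a a a a a a A A  =>  a a a a a a a a A A A   (applied A -> A A)
  Step 19: a a a a a a a a A A A  =>  a a a a a a a a a A A   (applied A -> a)
  Step 20: a a a a a a a a a A A  =>  a a a a a a a a a A A A   (applied A -> A A)
  Step 21: a a a a a a a a a A A A  =>  a a a a a a a a a a A A   (applied A -> a)
  Step 22: a a a a a a a a a a A A  =>  a a a a a a a a a a a A   (applied A -> a)
  Step 23: a a a a a a a a a a a A  =>  a a a a a a a a a a a a   (applied A -> a)
Final yield: a a a a a a a a a a a a
Total rewrite steps: 23

23


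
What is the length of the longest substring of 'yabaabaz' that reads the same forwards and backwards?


Scanning 'yabaabaz' for palindromic substrings.
Substring at positions 1-6: 'abaaba'.
Check: reverse('abaaba') = 'abaaba' -> palindrome confirmed.
Neighbouring characters ('y' / 'z') break symmetry, so it cannot extend further.
No longer palindromic substring exists; longest length = 6

6


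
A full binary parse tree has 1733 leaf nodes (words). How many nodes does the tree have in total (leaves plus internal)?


Leaf nodes (terminals): 1733
Internal nodes = n - 1 = 1733 - 1 = 1732
Total = leaves + internal = 1733 + 1732 = 3465

3465


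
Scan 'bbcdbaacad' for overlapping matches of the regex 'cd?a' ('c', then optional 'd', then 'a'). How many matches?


Pattern: cd?a means 'c', then optional 'd', then 'a'.
Scanning 'bbcdbaacad' position-by-position:
  Pos 0: window 'bbc' -> no
  Pos 1: window 'bcd' -> no
  Pos 2: window 'cdb' -> no
  Pos 3: window 'dba' -> no
  Pos 4: window 'baa' -> no
  Pos 5: window 'aac' -> no
  Pos 6: window 'aca' -> no
  Pos 7: window 'cad' -> MATCH
  Pos 8: window 'ad' -> no
  Pos 9: window 'd' -> no
Total matches: 1

1


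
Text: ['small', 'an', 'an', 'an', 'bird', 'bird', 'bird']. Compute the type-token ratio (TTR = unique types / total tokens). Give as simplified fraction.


Tokens: 7
Unique types: ('an', 'bird', 'small') = 3
TTR = 3/7
Already in lowest terms.

3/7


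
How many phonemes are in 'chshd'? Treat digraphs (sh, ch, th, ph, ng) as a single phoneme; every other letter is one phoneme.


Parsing 'chshd' greedily, digraphs first:
  'ch' -> digraph (1 consonant phoneme) (phonemes so far: 1)
  'sh' -> digraph (1 consonant phoneme) (phonemes so far: 2)
  'd' -> consonant phoneme (phonemes so far: 3)
Total phonemes: 3

3


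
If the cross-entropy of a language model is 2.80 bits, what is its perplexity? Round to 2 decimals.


Perplexity formula: PP = 2^H
H = 2.80
PP = 2^2.80
Decompose: 2^2.80 = 2^2 * 2^0.80
2^2 = 4, 2^0.80 ~ 1.7411011
PP ~ 4 * 1.7411011 = 6.9644044
Rounded to 2 decimals: 6.96

6.96


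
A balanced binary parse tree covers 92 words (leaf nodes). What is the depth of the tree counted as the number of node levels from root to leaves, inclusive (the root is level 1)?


In a balanced binary tree with n leaves the deepest leaf is ceil(log2(n)) edges below the root,
so counting node levels inclusive of root and leaves gives ceil(log2(n)) + 1 levels.
log2(92) = 6.5236
ceil(6.5236) = 7
levels = 7 + 1 = 8

8


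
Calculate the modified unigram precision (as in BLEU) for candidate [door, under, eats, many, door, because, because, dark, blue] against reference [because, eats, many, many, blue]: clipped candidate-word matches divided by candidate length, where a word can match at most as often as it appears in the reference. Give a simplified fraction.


Reference word counts: {'because': 1, 'blue': 1, 'eats': 1, 'many': 2}
Checking each candidate word (with clipping):
  'door' -> not in reference -> no match (matches: 0)
  'under' -> not in reference -> no match (matches: 0)
  'eats' -> in reference (ref count 1, used 1/1) -> match (matches: 1)
  'many' -> in reference (ref count 2, used 1/2) -> match (matches: 2)
  'door' -> not in reference -> no match (matches: 2)
  'because' -> in reference (ref count 1, used 1/1) -> match (matches: 3)
  'because' -> ref count 1 already used up (1/1) -> clipped, no match (matches: 3)
  'dark' -> not in reference -> no match (matches: 3)
  'blue' -> in reference (ref count 1, used 1/1) -> match (matches: 4)
Clipped matches: 4, Candidate length: 9
Precision = 4/9

4/9
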